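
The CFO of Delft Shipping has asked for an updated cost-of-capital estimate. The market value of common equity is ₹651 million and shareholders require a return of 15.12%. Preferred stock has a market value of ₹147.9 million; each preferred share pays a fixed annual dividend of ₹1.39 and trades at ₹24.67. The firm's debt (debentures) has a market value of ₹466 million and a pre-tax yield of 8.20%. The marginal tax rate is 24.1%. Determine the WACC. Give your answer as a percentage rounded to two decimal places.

10.73%

Cost of preferred: Rp = 1.39 / 24.67 = 5.6344%.
Total capital V = 651 + 147.9 + 466 = 1264.9.
Equity: weight = 651/1264.9 = 0.5147; cost = 15.12%.
Preferred: weight = 147.9/1264.9 = 0.1169; cost = 5.6344%.
Debentures: weight = 466/1264.9 = 0.3684; after-tax cost = 8.2% × (1 − 24.1%) = 6.2238%.
WACC = 0.5147 × 15.1200% + 0.1169 × 5.6344% + 0.3684 × 6.2238% = 10.7334%.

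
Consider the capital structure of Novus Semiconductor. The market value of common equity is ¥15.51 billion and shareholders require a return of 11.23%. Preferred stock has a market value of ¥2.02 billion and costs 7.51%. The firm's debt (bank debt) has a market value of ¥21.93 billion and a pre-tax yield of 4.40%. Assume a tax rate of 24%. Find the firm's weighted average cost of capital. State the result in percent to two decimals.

Total capital V = 15.51 + 2.02 + 21.93 = 39.46.
Equity: weight = 15.51/39.46 = 0.3931; cost = 11.23%.
Preferred: weight = 2.02/39.46 = 0.0512; cost = 7.51%.
Bank debt: weight = 21.93/39.46 = 0.5558; after-tax cost = 4.4% × (1 − 24%) = 3.3440%.
WACC = 0.3931 × 11.2300% + 0.0512 × 7.5100% + 0.5558 × 3.3440% = 6.6569%.

6.66%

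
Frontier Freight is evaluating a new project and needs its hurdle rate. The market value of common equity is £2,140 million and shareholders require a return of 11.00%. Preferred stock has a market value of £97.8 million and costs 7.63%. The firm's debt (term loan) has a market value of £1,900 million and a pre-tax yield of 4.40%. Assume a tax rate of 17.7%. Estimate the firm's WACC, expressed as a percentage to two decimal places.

Total capital V = 2140 + 97.8 + 1900 = 4137.8.
Equity: weight = 2140/4137.8 = 0.5172; cost = 11%.
Preferred: weight = 97.8/4137.8 = 0.0236; cost = 7.63%.
Term loan: weight = 1900/4137.8 = 0.4592; after-tax cost = 4.4% × (1 − 17.7%) = 3.6212%.
WACC = 0.5172 × 11.0000% + 0.0236 × 7.6300% + 0.4592 × 3.6212% = 7.5321%.

7.53%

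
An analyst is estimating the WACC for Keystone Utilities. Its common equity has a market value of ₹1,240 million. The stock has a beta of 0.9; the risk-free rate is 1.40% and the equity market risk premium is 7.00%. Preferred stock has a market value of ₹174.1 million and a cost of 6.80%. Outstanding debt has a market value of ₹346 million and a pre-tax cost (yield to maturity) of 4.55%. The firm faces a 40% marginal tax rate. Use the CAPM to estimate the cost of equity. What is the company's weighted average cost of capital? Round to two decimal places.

6.63%

Cost of equity via CAPM: Re = 1.4% + 0.9 × 7.0% = 7.7000%.
Total capital V = 1240 + 174.1 + 346 = 1760.1.
Equity: weight = 1240/1760.1 = 0.7045; cost = 7.7%.
Preferred: weight = 174.1/1760.1 = 0.0989; cost = 6.8%.
Debt: weight = 346/1760.1 = 0.1966; after-tax cost = 4.55% × (1 − 40%) = 2.7300%.
WACC = 0.7045 × 7.7000% + 0.0989 × 6.8000% + 0.1966 × 2.7300% = 6.6340%.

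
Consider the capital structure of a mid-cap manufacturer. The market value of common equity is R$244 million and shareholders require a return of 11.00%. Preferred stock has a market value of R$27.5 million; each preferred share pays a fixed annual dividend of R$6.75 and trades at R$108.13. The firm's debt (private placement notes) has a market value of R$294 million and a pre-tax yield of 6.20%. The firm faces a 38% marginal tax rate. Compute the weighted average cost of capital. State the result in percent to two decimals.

Cost of preferred: Rp = 6.75 / 108.13 = 6.2425%.
Total capital V = 244 + 27.5 + 294 = 565.5.
Equity: weight = 244/565.5 = 0.4315; cost = 11%.
Preferred: weight = 27.5/565.5 = 0.0486; cost = 6.2425%.
Private placement notes: weight = 294/565.5 = 0.5199; after-tax cost = 6.2% × (1 − 38%) = 3.8440%.
WACC = 0.4315 × 11.0000% + 0.0486 × 6.2425% + 0.5199 × 3.8440% = 7.0483%.

7.05%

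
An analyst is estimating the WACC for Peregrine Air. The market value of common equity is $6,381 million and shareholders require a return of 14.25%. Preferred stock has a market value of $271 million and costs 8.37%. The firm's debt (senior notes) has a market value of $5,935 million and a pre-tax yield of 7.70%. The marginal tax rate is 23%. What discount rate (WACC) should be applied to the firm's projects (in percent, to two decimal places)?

Total capital V = 6381 + 271 + 5935 = 12587.
Equity: weight = 6381/12587 = 0.5070; cost = 14.25%.
Preferred: weight = 271/12587 = 0.0215; cost = 8.37%.
Senior notes: weight = 5935/12587 = 0.4715; after-tax cost = 7.7% × (1 − 23%) = 5.9290%.
WACC = 0.5070 × 14.2500% + 0.0215 × 8.3700% + 0.4715 × 5.9290% = 10.1999%.

10.20%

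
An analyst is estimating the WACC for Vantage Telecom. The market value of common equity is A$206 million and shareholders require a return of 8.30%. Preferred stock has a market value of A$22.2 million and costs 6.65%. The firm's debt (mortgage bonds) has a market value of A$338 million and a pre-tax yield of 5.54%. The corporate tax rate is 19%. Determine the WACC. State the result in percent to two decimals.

5.96%

Total capital V = 206 + 22.2 + 338 = 566.2.
Equity: weight = 206/566.2 = 0.3638; cost = 8.3%.
Preferred: weight = 22.2/566.2 = 0.0392; cost = 6.65%.
Mortgage bonds: weight = 338/566.2 = 0.5970; after-tax cost = 5.54% × (1 − 19%) = 4.4874%.
WACC = 0.3638 × 8.3000% + 0.0392 × 6.6500% + 0.5970 × 4.4874% = 5.9593%.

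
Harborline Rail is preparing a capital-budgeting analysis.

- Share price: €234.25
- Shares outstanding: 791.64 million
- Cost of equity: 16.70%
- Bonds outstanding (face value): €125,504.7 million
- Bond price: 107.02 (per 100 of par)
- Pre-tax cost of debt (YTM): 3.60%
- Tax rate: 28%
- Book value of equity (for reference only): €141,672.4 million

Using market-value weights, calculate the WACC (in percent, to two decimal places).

10.77%

Market value of equity E = 234.25 × 791.64m = 185441.67m. Market value of debt D = 125504.7m × 107.02/100 = 134315.12994m.
Total capital V = 185441.67 + 134315.12994 = 319756.79994.
Equity: weight = 185441.67/319756.79994 = 0.5799; cost = 16.7%.
Bonds outstanding: weight = 134315.12994/319756.79994 = 0.4201; after-tax cost = 3.6% × (1 − 28%) = 2.5920%.
WACC = 0.5799 × 16.7000% + 0.4201 × 2.5920% = 10.7739%.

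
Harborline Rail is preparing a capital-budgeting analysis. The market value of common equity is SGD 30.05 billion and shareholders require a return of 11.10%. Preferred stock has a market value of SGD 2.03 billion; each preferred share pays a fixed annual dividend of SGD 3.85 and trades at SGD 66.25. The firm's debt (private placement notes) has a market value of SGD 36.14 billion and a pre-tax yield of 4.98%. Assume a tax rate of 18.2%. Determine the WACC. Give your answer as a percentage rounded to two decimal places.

Cost of preferred: Rp = 3.85 / 66.25 = 5.8113%.
Total capital V = 30.05 + 2.03 + 36.14 = 68.22.
Equity: weight = 30.05/68.22 = 0.4405; cost = 11.1%.
Preferred: weight = 2.03/68.22 = 0.0298; cost = 5.8113%.
Private placement notes: weight = 36.14/68.22 = 0.5298; after-tax cost = 4.98% × (1 − 18.2%) = 4.0736%.
WACC = 0.4405 × 11.1000% + 0.0298 × 5.8113% + 0.5298 × 4.0736% = 7.2204%.

7.22%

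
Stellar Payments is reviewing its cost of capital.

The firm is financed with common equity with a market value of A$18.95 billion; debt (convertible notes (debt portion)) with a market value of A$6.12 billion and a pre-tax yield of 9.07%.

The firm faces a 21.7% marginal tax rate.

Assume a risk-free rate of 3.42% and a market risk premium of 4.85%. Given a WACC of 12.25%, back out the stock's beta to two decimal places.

Total capital V = 18.95 + 6.12 = 25.07.
Equity weight = 18.95/25.07 = 0.7559.
Convertible notes (debt portion) weight = 6.12/25.07 = 0.2441.
Debt contribution = 0.2441 × 9.07% × (1 − 21.7%) = 1.7337%.
Required equity contribution = 12.25% − 1.7337% = 10.5163%  ⇒  Re = 13.9126%.
CAPM: 13.9126% = 3.42% + β × 4.85%  ⇒  β = 2.1634.

2.16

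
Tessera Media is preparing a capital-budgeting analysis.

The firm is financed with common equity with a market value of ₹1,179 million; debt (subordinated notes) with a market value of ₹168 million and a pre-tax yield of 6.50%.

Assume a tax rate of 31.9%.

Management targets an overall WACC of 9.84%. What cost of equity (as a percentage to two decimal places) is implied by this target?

Total capital V = 1179 + 168 = 1347.
Equity weight = 1179/1347 = 0.8753.
Subordinated notes weight = 168/1347 = 0.1247.
Debt contribution = 0.1247 × 6.5% × (1 − 31.9%) = 0.5521%.
Required equity contribution = 9.84% − 0.5521% = 9.2879%.
Re = 9.2879% / 0.8753 = 10.6114%.

10.61%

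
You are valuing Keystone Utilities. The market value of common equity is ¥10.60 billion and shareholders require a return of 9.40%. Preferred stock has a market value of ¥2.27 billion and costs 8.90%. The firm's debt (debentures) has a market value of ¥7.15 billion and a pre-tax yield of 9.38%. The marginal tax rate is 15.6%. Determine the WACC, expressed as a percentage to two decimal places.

8.81%

Total capital V = 10.6 + 2.27 + 7.15 = 20.02.
Equity: weight = 10.6/20.02 = 0.5295; cost = 9.4%.
Preferred: weight = 2.27/20.02 = 0.1134; cost = 8.9%.
Debentures: weight = 7.15/20.02 = 0.3571; after-tax cost = 9.38% × (1 − 15.6%) = 7.9167%.
WACC = 0.5295 × 9.4000% + 0.1134 × 8.9000% + 0.3571 × 7.9167% = 8.8136%.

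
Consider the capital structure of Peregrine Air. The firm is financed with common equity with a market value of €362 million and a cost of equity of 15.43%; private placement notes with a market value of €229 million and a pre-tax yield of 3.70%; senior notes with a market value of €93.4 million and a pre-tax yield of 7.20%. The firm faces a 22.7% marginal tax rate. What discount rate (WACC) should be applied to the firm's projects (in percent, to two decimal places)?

9.88%

Total capital V = 362 + 229 + 93.4 = 684.4.
Equity: weight = 362/684.4 = 0.5289; cost = 15.43%.
Private placement notes: weight = 229/684.4 = 0.3346; after-tax cost = 3.7% × (1 − 22.7%) = 2.8601%.
Senior notes: weight = 93.4/684.4 = 0.1365; after-tax cost = 7.2% × (1 − 22.7%) = 5.5656%.
WACC = 0.5289 × 15.4300% + 0.3346 × 2.8601% + 0.1365 × 5.5656% = 9.8779%.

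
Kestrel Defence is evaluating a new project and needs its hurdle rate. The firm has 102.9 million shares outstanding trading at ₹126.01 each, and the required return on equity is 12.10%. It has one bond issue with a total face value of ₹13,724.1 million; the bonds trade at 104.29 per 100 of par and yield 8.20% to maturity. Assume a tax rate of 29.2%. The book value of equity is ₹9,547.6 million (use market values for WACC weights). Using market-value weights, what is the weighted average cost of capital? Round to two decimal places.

Market value of equity E = 126.01 × 102.9m = 12966.429m. Market value of debt D = 13724.1m × 104.29/100 = 14312.86389m.
Total capital V = 12966.429 + 14312.86389 = 27279.29289.
Equity: weight = 12966.429/27279.29289 = 0.4753; cost = 12.1%.
Bonds outstanding: weight = 14312.86389/27279.29289 = 0.5247; after-tax cost = 8.2% × (1 − 29.2%) = 5.8056%.
WACC = 0.4753 × 12.1000% + 0.5247 × 5.8056% = 8.7975%.

8.80%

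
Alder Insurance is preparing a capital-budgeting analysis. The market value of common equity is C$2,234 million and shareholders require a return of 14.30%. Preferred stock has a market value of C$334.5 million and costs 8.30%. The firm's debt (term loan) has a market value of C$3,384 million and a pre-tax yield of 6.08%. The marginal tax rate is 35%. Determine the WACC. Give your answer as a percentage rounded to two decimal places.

Total capital V = 2234 + 334.5 + 3384 = 5952.5.
Equity: weight = 2234/5952.5 = 0.3753; cost = 14.3%.
Preferred: weight = 334.5/5952.5 = 0.0562; cost = 8.3%.
Term loan: weight = 3384/5952.5 = 0.5685; after-tax cost = 6.08% × (1 − 35%) = 3.9520%.
WACC = 0.3753 × 14.3000% + 0.0562 × 8.3000% + 0.5685 × 3.9520% = 8.0800%.

8.08%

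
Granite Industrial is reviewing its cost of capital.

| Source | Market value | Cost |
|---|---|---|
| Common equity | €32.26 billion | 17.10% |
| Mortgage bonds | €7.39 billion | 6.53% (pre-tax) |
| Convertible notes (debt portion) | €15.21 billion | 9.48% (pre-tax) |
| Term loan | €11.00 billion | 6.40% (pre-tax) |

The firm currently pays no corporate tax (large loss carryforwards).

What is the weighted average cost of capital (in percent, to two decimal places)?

12.37%

Total capital V = 32.26 + 7.39 + 15.21 + 11 = 65.86.
Equity: weight = 32.26/65.86 = 0.4898; cost = 17.1%.
Mortgage bonds: weight = 7.39/65.86 = 0.1122; after-tax cost = 6.53% × (1 − 0%) = 6.5300%.
Convertible notes (debt portion): weight = 15.21/65.86 = 0.2309; after-tax cost = 9.48% × (1 − 0%) = 9.4800%.
Term loan: weight = 11/65.86 = 0.1670; after-tax cost = 6.4% × (1 − 0%) = 6.4000%.
WACC = 0.4898 × 17.1000% + 0.1122 × 6.5300% + 0.2309 × 9.4800% + 0.1670 × 6.4000% = 12.3670%.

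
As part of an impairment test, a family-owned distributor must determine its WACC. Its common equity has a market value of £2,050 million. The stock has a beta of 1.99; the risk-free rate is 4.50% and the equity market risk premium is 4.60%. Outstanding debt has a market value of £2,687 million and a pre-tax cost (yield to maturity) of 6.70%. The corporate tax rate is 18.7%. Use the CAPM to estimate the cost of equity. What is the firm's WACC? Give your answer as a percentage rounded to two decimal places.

Cost of equity via CAPM: Re = 4.5% + 1.99 × 4.6% = 13.6540%.
Total capital V = 2050 + 2687 = 4737.
Equity: weight = 2050/4737 = 0.4328; cost = 13.654%.
Debt: weight = 2687/4737 = 0.5672; after-tax cost = 6.7% × (1 − 18.7%) = 5.4471%.
WACC = 0.4328 × 13.6540% + 0.5672 × 5.4471% = 8.9987%.

9.00%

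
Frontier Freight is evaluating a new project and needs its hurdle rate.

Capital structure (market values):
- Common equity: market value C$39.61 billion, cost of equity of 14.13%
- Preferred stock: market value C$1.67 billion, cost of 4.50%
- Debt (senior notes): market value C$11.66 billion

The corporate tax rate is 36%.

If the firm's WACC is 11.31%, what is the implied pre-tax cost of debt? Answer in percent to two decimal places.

Total capital V = 39.61 + 1.67 + 11.66 = 52.94.
Equity weight = 39.61/52.94 = 0.7482.
Preferred weight = 1.67/52.94 = 0.0315.
Senior notes weight = 11.66/52.94 = 0.2202.
Equity contribution = 0.7482 × 14.13% = 10.5721%.
Preferred contribution = 0.0315 × 4.5% = 0.1420%.
Remaining for debt = 11.31% − 10.7141% = 0.5959%.
Rd × (1 − 36%) × 0.2202 = 0.5959%  ⇒  Rd = 4.2275%.

4.23%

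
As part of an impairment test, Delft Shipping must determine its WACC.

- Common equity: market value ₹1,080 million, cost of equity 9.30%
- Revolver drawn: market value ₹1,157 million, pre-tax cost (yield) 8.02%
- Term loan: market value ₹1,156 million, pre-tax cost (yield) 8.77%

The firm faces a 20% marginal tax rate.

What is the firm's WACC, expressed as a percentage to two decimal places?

Total capital V = 1080 + 1157 + 1156 = 3393.
Equity: weight = 1080/3393 = 0.3183; cost = 9.3%.
Revolver drawn: weight = 1157/3393 = 0.3410; after-tax cost = 8.02% × (1 − 20%) = 6.4160%.
Term loan: weight = 1156/3393 = 0.3407; after-tax cost = 8.77% × (1 − 20%) = 7.0160%.
WACC = 0.3183 × 9.3000% + 0.3410 × 6.4160% + 0.3407 × 7.0160% = 7.5384%.

7.54%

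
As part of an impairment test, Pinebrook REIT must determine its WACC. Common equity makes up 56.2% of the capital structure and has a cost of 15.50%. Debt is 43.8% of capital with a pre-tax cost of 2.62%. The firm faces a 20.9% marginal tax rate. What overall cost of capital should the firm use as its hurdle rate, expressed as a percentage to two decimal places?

After-tax cost of debt = 2.62% × (1 − 20.9%) = 2.0724%.
WACC = 0.562 × 15.5000% + 0.438 × 2.0724% = 9.6187%.

9.62%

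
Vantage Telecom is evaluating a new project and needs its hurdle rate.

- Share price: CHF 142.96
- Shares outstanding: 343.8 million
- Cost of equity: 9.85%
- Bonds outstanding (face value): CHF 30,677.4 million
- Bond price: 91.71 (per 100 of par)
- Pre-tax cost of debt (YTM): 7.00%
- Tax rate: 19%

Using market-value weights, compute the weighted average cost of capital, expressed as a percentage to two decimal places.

8.33%

Market value of equity E = 142.96 × 343.8m = 49149.648m. Market value of debt D = 30677.4m × 91.71/100 = 28134.24354m.
Total capital V = 49149.648 + 28134.24354 = 77283.89154.
Equity: weight = 49149.648/77283.89154 = 0.6360; cost = 9.85%.
Bonds outstanding: weight = 28134.24354/77283.89154 = 0.3640; after-tax cost = 7% × (1 − 19%) = 5.6700%.
WACC = 0.6360 × 9.8500% + 0.3640 × 5.6700% = 8.3283%.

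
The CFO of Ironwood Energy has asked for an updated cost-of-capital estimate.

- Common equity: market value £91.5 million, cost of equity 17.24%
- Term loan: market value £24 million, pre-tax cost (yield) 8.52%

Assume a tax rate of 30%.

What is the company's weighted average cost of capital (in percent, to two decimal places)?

Total capital V = 91.5 + 24 = 115.5.
Equity: weight = 91.5/115.5 = 0.7922; cost = 17.24%.
Term loan: weight = 24/115.5 = 0.2078; after-tax cost = 8.52% × (1 − 30%) = 5.9640%.
WACC = 0.7922 × 17.2400% + 0.2078 × 5.9640% = 14.8969%.

14.90%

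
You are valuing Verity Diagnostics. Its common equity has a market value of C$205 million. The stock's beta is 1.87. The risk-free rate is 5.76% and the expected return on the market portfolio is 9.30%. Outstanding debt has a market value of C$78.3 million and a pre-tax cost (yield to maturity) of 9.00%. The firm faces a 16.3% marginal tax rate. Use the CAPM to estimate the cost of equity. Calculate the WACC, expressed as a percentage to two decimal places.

11.04%

Market risk premium = 9.3% − 5.76% = 3.54%.
Cost of equity via CAPM: Re = 5.76% + 1.87 × 3.54% = 12.3798%.
Total capital V = 205 + 78.3 = 283.3.
Equity: weight = 205/283.3 = 0.7236; cost = 12.3798%.
Debt: weight = 78.3/283.3 = 0.2764; after-tax cost = 9% × (1 − 16.3%) = 7.5330%.
WACC = 0.7236 × 12.3798% + 0.2764 × 7.5330% = 11.0402%.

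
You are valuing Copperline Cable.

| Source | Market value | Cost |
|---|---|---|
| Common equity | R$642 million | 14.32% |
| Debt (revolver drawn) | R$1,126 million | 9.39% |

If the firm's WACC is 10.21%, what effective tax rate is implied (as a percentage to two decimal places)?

16.22%

Total capital V = 642 + 1126 = 1768.
Equity weight = 642/1768 = 0.3631.
Revolver drawn weight = 1126/1768 = 0.6369.
Equity contribution = 0.3631 × 14.32% = 5.1999%.
Debt contribution must be 10.21% − 5.1999% = 5.0101%.
0.6369 × 9.39% × (1 − T) = 5.0101%  ⇒  (1 − T) = 0.8378.
T = 16.2232%.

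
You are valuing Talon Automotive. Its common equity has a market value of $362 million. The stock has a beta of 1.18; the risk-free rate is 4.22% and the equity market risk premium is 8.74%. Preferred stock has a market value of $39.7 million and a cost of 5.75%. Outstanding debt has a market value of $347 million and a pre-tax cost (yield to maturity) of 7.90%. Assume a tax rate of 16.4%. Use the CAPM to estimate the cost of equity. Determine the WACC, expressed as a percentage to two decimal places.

Cost of equity via CAPM: Re = 4.22% + 1.18 × 8.74% = 14.5332%.
Total capital V = 362 + 39.7 + 347 = 748.7.
Equity: weight = 362/748.7 = 0.4835; cost = 14.5332%.
Preferred: weight = 39.7/748.7 = 0.0530; cost = 5.75%.
Debt: weight = 347/748.7 = 0.4635; after-tax cost = 7.9% × (1 − 16.4%) = 6.6044%.
WACC = 0.4835 × 14.5332% + 0.0530 × 5.7500% + 0.4635 × 6.6044% = 10.3927%.

10.39%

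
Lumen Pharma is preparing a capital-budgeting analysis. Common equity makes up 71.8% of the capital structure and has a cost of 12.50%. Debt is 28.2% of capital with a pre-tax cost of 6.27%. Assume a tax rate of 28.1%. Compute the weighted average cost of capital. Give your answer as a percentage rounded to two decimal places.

10.25%

After-tax cost of debt = 6.27% × (1 − 28.1%) = 4.5081%.
WACC = 0.718 × 12.5000% + 0.282 × 4.5081% = 10.2463%.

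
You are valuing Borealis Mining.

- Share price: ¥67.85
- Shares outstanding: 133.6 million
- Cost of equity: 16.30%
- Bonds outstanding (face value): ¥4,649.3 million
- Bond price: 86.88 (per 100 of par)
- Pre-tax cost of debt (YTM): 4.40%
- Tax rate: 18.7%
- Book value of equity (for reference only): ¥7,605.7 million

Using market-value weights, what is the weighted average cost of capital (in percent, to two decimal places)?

12.38%

Market value of equity E = 67.85 × 133.6m = 9064.76m. Market value of debt D = 4649.3m × 86.88/100 = 4039.31184m.
Total capital V = 9064.76 + 4039.31184 = 13104.07184.
Equity: weight = 9064.76/13104.07184 = 0.6918; cost = 16.3%.
Bonds outstanding: weight = 4039.31184/13104.07184 = 0.3082; after-tax cost = 4.4% × (1 − 18.7%) = 3.5772%.
WACC = 0.6918 × 16.3000% + 0.3082 × 3.5772% = 12.3782%.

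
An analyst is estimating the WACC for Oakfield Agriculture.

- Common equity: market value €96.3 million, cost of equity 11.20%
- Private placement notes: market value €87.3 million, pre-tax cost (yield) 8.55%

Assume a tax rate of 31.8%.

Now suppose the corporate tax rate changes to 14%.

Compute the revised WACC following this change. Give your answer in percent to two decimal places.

9.37%

After the change:
Total capital V = 96.3 + 87.3 = 183.6.
Equity: weight = 96.3/183.6 = 0.5245; cost = 11.2%.
Private placement notes: weight = 87.3/183.6 = 0.4755; after-tax cost = 8.55% × (1 − 14%) = 7.3530%.
WACC = 0.5245 × 11.2000% + 0.4755 × 7.3530% = 9.3708%.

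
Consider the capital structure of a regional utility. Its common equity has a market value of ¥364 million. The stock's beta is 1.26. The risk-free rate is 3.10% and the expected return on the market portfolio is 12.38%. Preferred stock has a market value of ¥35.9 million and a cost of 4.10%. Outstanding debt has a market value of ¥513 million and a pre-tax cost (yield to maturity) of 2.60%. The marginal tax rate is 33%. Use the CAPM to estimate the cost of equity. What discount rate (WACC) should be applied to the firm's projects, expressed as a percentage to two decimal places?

7.04%

Market risk premium = 12.38% − 3.1% = 9.28%.
Cost of equity via CAPM: Re = 3.1% + 1.26 × 9.28% = 14.7928%.
Total capital V = 364 + 35.9 + 513 = 912.9.
Equity: weight = 364/912.9 = 0.3987; cost = 14.7928%.
Preferred: weight = 35.9/912.9 = 0.0393; cost = 4.1%.
Debt: weight = 513/912.9 = 0.5619; after-tax cost = 2.6% × (1 − 33%) = 1.7420%.
WACC = 0.3987 × 14.7928% + 0.0393 × 4.1000% + 0.5619 × 1.7420% = 7.0385%.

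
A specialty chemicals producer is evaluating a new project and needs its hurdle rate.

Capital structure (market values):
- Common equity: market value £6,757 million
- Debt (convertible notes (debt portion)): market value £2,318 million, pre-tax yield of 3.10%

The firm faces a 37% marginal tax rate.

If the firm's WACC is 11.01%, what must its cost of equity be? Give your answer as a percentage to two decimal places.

14.12%

Total capital V = 6757 + 2318 = 9075.
Equity weight = 6757/9075 = 0.7446.
Convertible notes (debt portion) weight = 2318/9075 = 0.2554.
Debt contribution = 0.2554 × 3.1% × (1 − 37%) = 0.4988%.
Required equity contribution = 11.01% − 0.4988% = 10.5112%.
Re = 10.5112% / 0.7446 = 14.1170%.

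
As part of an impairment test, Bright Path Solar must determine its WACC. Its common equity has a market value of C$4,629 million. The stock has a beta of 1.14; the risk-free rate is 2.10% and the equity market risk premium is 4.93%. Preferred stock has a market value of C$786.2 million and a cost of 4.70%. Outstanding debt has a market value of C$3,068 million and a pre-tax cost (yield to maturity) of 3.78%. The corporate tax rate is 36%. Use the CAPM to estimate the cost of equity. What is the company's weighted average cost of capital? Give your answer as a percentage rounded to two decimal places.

5.52%

Cost of equity via CAPM: Re = 2.1% + 1.14 × 4.93% = 7.7202%.
Total capital V = 4629 + 786.2 + 3068 = 8483.2.
Equity: weight = 4629/8483.2 = 0.5457; cost = 7.7202%.
Preferred: weight = 786.2/8483.2 = 0.0927; cost = 4.7%.
Debt: weight = 3068/8483.2 = 0.3617; after-tax cost = 3.78% × (1 − 36%) = 2.4192%.
WACC = 0.5457 × 7.7202% + 0.0927 × 4.7000% + 0.3617 × 2.4192% = 5.5232%.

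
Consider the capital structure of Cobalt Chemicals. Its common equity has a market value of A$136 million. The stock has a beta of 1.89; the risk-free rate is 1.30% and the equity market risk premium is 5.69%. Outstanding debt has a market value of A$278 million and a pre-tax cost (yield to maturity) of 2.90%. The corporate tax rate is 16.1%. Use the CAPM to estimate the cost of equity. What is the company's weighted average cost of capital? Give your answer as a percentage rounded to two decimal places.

Cost of equity via CAPM: Re = 1.3% + 1.89 × 5.69% = 12.0541%.
Total capital V = 136 + 278 = 414.
Equity: weight = 136/414 = 0.3285; cost = 12.0541%.
Debt: weight = 278/414 = 0.6715; after-tax cost = 2.9% × (1 − 16.1%) = 2.4331%.
WACC = 0.3285 × 12.0541% + 0.6715 × 2.4331% = 5.5936%.

5.59%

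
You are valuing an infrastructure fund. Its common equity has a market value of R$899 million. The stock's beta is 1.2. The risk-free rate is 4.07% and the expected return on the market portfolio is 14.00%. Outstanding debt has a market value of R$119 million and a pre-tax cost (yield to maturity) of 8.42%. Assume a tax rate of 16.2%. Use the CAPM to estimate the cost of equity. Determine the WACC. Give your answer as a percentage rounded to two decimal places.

Market risk premium = 14.0% − 4.07% = 9.93%.
Cost of equity via CAPM: Re = 4.07% + 1.2 × 9.93% = 15.9860%.
Total capital V = 899 + 119 = 1018.
Equity: weight = 899/1018 = 0.8831; cost = 15.986%.
Debt: weight = 119/1018 = 0.1169; after-tax cost = 8.42% × (1 − 16.2%) = 7.0560%.
WACC = 0.8831 × 15.9860% + 0.1169 × 7.0560% = 14.9421%.

14.94%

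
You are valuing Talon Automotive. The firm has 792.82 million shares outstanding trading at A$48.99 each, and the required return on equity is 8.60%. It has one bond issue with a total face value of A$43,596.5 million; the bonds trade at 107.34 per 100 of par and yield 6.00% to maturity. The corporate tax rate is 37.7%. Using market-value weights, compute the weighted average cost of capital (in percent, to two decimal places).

Market value of equity E = 48.99 × 792.82m = 38840.2518m. Market value of debt D = 43596.5m × 107.34/100 = 46796.4831m.
Total capital V = 38840.2518 + 46796.4831 = 85636.7349.
Equity: weight = 38840.2518/85636.7349 = 0.4535; cost = 8.6%.
Bonds outstanding: weight = 46796.4831/85636.7349 = 0.5465; after-tax cost = 6% × (1 − 37.7%) = 3.7380%.
WACC = 0.4535 × 8.6000% + 0.5465 × 3.7380% = 5.9431%.

5.94%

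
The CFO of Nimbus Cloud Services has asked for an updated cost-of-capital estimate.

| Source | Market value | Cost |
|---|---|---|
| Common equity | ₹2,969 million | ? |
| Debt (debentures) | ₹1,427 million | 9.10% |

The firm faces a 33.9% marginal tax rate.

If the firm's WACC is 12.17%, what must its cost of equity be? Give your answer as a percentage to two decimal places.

Total capital V = 2969 + 1427 = 4396.
Equity weight = 2969/4396 = 0.6754.
Debentures weight = 1427/4396 = 0.3246.
Debt contribution = 0.3246 × 9.1% × (1 − 33.9%) = 1.9526%.
Required equity contribution = 12.17% − 1.9526% = 10.2174%.
Re = 10.2174% / 0.6754 = 15.1282%.

15.13%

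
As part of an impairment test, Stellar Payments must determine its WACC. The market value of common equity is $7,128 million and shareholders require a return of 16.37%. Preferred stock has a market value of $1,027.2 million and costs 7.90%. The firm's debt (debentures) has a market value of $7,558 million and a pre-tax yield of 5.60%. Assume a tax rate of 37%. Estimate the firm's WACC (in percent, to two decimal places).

Total capital V = 7128 + 1027.2 + 7558 = 15713.2.
Equity: weight = 7128/15713.2 = 0.4536; cost = 16.37%.
Preferred: weight = 1027.2/15713.2 = 0.0654; cost = 7.9%.
Debentures: weight = 7558/15713.2 = 0.4810; after-tax cost = 5.6% × (1 − 37%) = 3.5280%.
WACC = 0.4536 × 16.3700% + 0.0654 × 7.9000% + 0.4810 × 3.5280% = 9.6393%.

9.64%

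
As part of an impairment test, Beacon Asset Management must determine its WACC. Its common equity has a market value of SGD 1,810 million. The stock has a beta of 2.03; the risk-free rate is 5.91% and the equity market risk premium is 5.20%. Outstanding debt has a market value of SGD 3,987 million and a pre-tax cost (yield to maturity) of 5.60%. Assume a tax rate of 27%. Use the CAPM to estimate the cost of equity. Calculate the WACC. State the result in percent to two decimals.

7.95%

Cost of equity via CAPM: Re = 5.91% + 2.03 × 5.2% = 16.4660%.
Total capital V = 1810 + 3987 = 5797.
Equity: weight = 1810/5797 = 0.3122; cost = 16.466%.
Debt: weight = 3987/5797 = 0.6878; after-tax cost = 5.6% × (1 − 27%) = 4.0880%.
WACC = 0.3122 × 16.4660% + 0.6878 × 4.0880% = 7.9528%.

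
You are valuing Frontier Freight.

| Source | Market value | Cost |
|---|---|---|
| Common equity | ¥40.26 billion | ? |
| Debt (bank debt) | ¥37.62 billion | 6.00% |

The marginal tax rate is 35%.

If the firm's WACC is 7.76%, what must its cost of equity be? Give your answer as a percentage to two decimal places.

11.37%

Total capital V = 40.26 + 37.62 = 77.88.
Equity weight = 40.26/77.88 = 0.5169.
Bank debt weight = 37.62/77.88 = 0.4831.
Debt contribution = 0.4831 × 6% × (1 − 35%) = 1.8839%.
Required equity contribution = 7.76% − 1.8839% = 5.8761%.
Re = 5.8761% / 0.5169 = 11.3669%.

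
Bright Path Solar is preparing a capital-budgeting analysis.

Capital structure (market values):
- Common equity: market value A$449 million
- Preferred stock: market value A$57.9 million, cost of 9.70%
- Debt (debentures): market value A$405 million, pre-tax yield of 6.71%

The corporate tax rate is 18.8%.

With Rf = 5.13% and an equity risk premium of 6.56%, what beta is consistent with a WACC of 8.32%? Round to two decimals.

Total capital V = 449 + 57.9 + 405 = 911.9.
Equity weight = 449/911.9 = 0.4924.
Preferred weight = 57.9/911.9 = 0.0635.
Debentures weight = 405/911.9 = 0.4441.
Debt contribution = 0.4441 × 6.71% × (1 − 18.8%) = 2.4198%.
Preferred contribution = 0.0635 × 9.7% = 0.6159%.
Required equity contribution = 8.32% − 3.0357% = 5.2843%  ⇒  Re = 10.7321%.
CAPM: 10.7321% = 5.13% + β × 6.56%  ⇒  β = 0.8540.

0.85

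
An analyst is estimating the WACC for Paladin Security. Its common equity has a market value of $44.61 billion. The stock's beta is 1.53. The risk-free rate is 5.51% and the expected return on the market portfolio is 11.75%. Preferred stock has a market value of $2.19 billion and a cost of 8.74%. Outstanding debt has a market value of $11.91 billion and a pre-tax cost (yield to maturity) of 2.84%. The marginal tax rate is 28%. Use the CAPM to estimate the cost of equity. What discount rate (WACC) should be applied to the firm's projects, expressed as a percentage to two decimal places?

Market risk premium = 11.75% − 5.51% = 6.24%.
Cost of equity via CAPM: Re = 5.51% + 1.53 × 6.24% = 15.0572%.
Total capital V = 44.61 + 2.19 + 11.91 = 58.71.
Equity: weight = 44.61/58.71 = 0.7598; cost = 15.0572%.
Preferred: weight = 2.19/58.71 = 0.0373; cost = 8.74%.
Debt: weight = 11.91/58.71 = 0.2029; after-tax cost = 2.84% × (1 − 28%) = 2.0448%.
WACC = 0.7598 × 15.0572% + 0.0373 × 8.7400% + 0.2029 × 2.0448% = 12.1818%.

12.18%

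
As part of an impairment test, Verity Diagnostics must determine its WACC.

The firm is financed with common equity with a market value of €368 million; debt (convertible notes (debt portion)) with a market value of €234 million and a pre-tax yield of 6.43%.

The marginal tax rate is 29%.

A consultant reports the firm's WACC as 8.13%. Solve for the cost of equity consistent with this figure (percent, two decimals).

Total capital V = 368 + 234 = 602.
Equity weight = 368/602 = 0.6113.
Convertible notes (debt portion) weight = 234/602 = 0.3887.
Debt contribution = 0.3887 × 6.43% × (1 − 29%) = 1.7746%.
Required equity contribution = 8.13% − 1.7746% = 6.3554%.
Re = 6.3554% / 0.6113 = 10.3967%.

10.40%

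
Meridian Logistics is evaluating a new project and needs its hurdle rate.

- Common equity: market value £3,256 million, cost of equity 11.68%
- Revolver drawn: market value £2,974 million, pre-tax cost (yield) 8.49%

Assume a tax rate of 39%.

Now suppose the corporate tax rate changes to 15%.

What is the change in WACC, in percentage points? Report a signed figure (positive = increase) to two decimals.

Current WACC:
Total capital V = 3256 + 2974 = 6230.
Equity: weight = 3256/6230 = 0.5226; cost = 11.68%.
Revolver drawn: weight = 2974/6230 = 0.4774; after-tax cost = 8.49% × (1 − 39%) = 5.1789%.
WACC = 0.5226 × 11.6800% + 0.4774 × 5.1789% = 8.5766%.
After the change:
Total capital V = 3256 + 2974 = 6230.
Equity: weight = 3256/6230 = 0.5226; cost = 11.68%.
Revolver drawn: weight = 2974/6230 = 0.4774; after-tax cost = 8.49% × (1 − 15%) = 7.2165%.
WACC = 0.5226 × 11.6800% + 0.4774 × 7.2165% = 9.5493%.
Change in WACC = 9.5493% − 8.5766% = 0.9727 pp.

+0.97 pp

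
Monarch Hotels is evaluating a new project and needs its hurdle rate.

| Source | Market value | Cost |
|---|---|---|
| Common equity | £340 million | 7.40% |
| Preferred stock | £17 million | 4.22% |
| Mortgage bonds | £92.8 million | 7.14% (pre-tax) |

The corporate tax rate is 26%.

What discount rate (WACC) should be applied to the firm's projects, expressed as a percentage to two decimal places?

6.84%

Total capital V = 340 + 17 + 92.8 = 449.8.
Equity: weight = 340/449.8 = 0.7559; cost = 7.4%.
Preferred: weight = 17/449.8 = 0.0378; cost = 4.22%.
Mortgage bonds: weight = 92.8/449.8 = 0.2063; after-tax cost = 7.14% × (1 − 26%) = 5.2836%.
WACC = 0.7559 × 7.4000% + 0.0378 × 4.2200% + 0.2063 × 5.2836% = 6.8432%.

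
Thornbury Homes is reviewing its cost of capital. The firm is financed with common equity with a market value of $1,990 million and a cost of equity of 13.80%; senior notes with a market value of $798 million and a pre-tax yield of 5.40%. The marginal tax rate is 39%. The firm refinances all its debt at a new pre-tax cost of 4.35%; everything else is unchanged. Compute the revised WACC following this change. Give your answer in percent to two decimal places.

10.61%

After the change:
Total capital V = 1990 + 798 = 2788.
Equity: weight = 1990/2788 = 0.7138; cost = 13.8%.
Senior notes: weight = 798/2788 = 0.2862; after-tax cost = 4.35% × (1 − 39%) = 2.6535%.
WACC = 0.7138 × 13.8000% + 0.2862 × 2.6535% = 10.6096%.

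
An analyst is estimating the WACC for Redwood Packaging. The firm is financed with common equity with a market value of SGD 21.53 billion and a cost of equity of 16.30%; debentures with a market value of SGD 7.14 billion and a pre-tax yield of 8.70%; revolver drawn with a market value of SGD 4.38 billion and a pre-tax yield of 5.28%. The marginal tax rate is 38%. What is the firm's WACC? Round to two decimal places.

12.22%

Total capital V = 21.53 + 7.14 + 4.38 = 33.05.
Equity: weight = 21.53/33.05 = 0.6514; cost = 16.3%.
Debentures: weight = 7.14/33.05 = 0.2160; after-tax cost = 8.7% × (1 − 38%) = 5.3940%.
Revolver drawn: weight = 4.38/33.05 = 0.1325; after-tax cost = 5.28% × (1 − 38%) = 3.2736%.
WACC = 0.6514 × 16.3000% + 0.2160 × 5.3940% + 0.1325 × 3.2736% = 12.2176%.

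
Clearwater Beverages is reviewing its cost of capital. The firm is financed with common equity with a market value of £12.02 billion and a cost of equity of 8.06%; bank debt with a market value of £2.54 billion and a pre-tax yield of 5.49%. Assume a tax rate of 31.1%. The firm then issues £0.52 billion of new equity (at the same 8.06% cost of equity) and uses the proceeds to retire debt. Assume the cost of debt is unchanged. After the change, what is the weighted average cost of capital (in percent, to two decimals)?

After the change:
Total capital V = 12.54 + 2.02 = 14.56.
Equity: weight = 12.54/14.56 = 0.8613; cost = 8.06%.
Bank debt: weight = 2.02/14.56 = 0.1387; after-tax cost = 5.49% × (1 − 31.1%) = 3.7826%.
WACC = 0.8613 × 8.0600% + 0.1387 × 3.7826% = 7.4666%.

7.47%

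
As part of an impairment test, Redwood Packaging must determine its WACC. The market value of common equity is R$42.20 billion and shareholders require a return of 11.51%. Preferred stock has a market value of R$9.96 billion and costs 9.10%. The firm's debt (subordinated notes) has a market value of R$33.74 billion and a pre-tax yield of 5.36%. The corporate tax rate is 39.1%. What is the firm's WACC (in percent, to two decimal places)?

7.99%

Total capital V = 42.2 + 9.96 + 33.74 = 85.9.
Equity: weight = 42.2/85.9 = 0.4913; cost = 11.51%.
Preferred: weight = 9.96/85.9 = 0.1159; cost = 9.1%.
Subordinated notes: weight = 33.74/85.9 = 0.3928; after-tax cost = 5.36% × (1 − 39.1%) = 3.2642%.
WACC = 0.4913 × 11.5100% + 0.1159 × 9.1000% + 0.3928 × 3.2642% = 7.9918%.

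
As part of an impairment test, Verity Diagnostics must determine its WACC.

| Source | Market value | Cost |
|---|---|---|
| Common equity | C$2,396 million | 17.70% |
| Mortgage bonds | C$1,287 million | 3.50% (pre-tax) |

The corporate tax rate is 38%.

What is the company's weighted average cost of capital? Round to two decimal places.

12.27%

Total capital V = 2396 + 1287 = 3683.
Equity: weight = 2396/3683 = 0.6506; cost = 17.7%.
Mortgage bonds: weight = 1287/3683 = 0.3494; after-tax cost = 3.5% × (1 − 38%) = 2.1700%.
WACC = 0.6506 × 17.7000% + 0.3494 × 2.1700% = 12.2731%.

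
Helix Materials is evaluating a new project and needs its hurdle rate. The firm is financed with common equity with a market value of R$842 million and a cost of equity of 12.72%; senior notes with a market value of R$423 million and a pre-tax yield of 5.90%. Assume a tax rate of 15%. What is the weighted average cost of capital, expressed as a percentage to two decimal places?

10.14%

Total capital V = 842 + 423 = 1265.
Equity: weight = 842/1265 = 0.6656; cost = 12.72%.
Senior notes: weight = 423/1265 = 0.3344; after-tax cost = 5.9% × (1 − 15%) = 5.0150%.
WACC = 0.6656 × 12.7200% + 0.3344 × 5.0150% = 10.1435%.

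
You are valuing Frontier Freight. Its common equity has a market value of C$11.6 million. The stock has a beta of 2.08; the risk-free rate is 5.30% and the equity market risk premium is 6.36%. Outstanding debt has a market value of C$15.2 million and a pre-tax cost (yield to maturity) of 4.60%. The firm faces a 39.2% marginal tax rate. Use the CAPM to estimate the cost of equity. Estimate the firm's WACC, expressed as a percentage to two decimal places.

Cost of equity via CAPM: Re = 5.3% + 2.08 × 6.36% = 18.5288%.
Total capital V = 11.6 + 15.2 = 26.8.
Equity: weight = 11.6/26.8 = 0.4328; cost = 18.5288%.
Debt: weight = 15.2/26.8 = 0.5672; after-tax cost = 4.6% × (1 − 39.2%) = 2.7968%.
WACC = 0.4328 × 18.5288% + 0.5672 × 2.7968% = 9.6062%.

9.61%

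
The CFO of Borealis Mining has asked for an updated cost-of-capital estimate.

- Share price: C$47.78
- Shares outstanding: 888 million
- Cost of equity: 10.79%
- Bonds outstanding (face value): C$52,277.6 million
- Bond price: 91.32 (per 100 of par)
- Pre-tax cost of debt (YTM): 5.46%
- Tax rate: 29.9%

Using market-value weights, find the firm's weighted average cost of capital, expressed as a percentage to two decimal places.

7.10%

Market value of equity E = 47.78 × 888m = 42428.64m. Market value of debt D = 52277.6m × 91.32/100 = 47739.90432m.
Total capital V = 42428.64 + 47739.90432 = 90168.54432.
Equity: weight = 42428.64/90168.54432 = 0.4705; cost = 10.79%.
Bonds outstanding: weight = 47739.90432/90168.54432 = 0.5295; after-tax cost = 5.46% × (1 − 29.9%) = 3.8275%.
WACC = 0.4705 × 10.7900% + 0.5295 × 3.8275% = 7.1037%.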